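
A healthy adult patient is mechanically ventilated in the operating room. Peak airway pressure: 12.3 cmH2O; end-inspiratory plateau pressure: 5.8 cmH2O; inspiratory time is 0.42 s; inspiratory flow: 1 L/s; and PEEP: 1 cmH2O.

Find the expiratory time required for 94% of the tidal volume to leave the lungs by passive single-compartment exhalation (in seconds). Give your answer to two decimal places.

1.60

Vt = flow × Ti = 1 L/s × 0.42 s × 1000 mL/L = 420.0 mL.
R = (PIP − Pplat)/V̇ = (12.3 − 5.8) / 1 = 6.5/1 = 6.5 cmH2O·s/L.
C = Vt/(Pplat − PEEP) = 420.0 / (5.8 − 1) = 420.0/4.8 = 87.5 mL/cmH2O.
τ = R × C = 6.5 × 0.0875 L/cmH2O = 0.5688 s.
t = −τ·ln(1 − 0.94) = −0.5688·ln(0.06) = 1.6 s.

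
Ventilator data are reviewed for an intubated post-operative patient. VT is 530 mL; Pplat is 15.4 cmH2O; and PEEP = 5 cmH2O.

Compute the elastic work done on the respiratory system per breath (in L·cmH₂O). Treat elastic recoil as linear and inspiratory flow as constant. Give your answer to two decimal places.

Elastic work ≈ ½ × (Pplat − PEEP) × Vt = 0.5 × (15.4 − 5) × 0.530 L = 0.5 × 10.4 × 0.530 = 2.756 L·cmH2O.

2.76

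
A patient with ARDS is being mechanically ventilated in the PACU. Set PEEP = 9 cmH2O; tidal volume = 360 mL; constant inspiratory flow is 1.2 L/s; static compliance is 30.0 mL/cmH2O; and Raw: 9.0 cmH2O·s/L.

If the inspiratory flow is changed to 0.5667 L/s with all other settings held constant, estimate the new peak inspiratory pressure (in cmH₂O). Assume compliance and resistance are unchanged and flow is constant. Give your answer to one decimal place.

PIP = Vt/C + R·V̇ + PEEP (constant-flow equation of motion).
Only the resistive term changes: ΔPIP = R × ΔV̇ = 9.0 × (0.5667 − 1.2) = 9.0 × -0.6333 = -5.7 cmH2O.
Original PIP = 360/30.0 + 9.0×1.2 + 9 = 31.8 cmH2O; new PIP = 31.8 + (-5.7) = 26.1 cmH2O.

26.1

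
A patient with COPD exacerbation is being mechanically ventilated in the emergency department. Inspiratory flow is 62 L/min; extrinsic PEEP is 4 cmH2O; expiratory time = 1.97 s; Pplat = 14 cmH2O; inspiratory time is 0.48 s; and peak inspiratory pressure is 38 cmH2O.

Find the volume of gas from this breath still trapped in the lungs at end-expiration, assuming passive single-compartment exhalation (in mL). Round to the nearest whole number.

Flow: 62 L/min ÷ 60 = 1.0333 L/s.
Vt = flow × Ti = 1.0333 L/s × 0.48 s × 1000 mL/L = 495.98 mL.
R = (PIP − Pplat)/V̇ = (38 − 14) / 1.0333 = 24.0/1.0333 = 23.227 cmH2O·s/L.
C = Vt/(Pplat − PEEP) = 495.98 / (14 − 4) = 495.98/10.0 = 49.598 mL/cmH2O.
τ = R × C = 23.227 × 0.0496 L/cmH2O = 1.152 s.
Fraction remaining = e^(−Te/τ) = e^(−1.97/1.152) = 0.1809.
Trapped volume = 495.98 × 0.1809 = 89.723 mL.

90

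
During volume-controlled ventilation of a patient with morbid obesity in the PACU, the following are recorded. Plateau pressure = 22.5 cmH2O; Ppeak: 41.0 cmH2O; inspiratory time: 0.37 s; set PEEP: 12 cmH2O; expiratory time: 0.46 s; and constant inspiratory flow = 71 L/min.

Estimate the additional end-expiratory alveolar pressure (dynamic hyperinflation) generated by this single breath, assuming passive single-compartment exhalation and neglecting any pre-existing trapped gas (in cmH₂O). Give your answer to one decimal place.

5.2

Flow: 71 L/min ÷ 60 = 1.1833 L/s.
Vt = flow × Ti = 1.1833 L/s × 0.37 s × 1000 mL/L = 437.82 mL.
R = (PIP − Pplat)/V̇ = (41.0 − 22.5) / 1.1833 = 18.5/1.1833 = 15.634 cmH2O·s/L.
C = Vt/(Pplat − PEEP) = 437.82 / (22.5 − 12) = 437.82/10.5 = 41.697 mL/cmH2O.
τ = R × C = 15.634 × 0.0417 L/cmH2O = 0.6519 s.
Fraction remaining = e^(−Te/τ) = e^(−0.46/0.6519) = 0.4938; trapped volume = 437.82 × 0.4938 = 216.2 mL.
Additional alveolar pressure from trapping ≈ V_trapped / C = 216.2 / 41.697 = 5.185 cmH2O.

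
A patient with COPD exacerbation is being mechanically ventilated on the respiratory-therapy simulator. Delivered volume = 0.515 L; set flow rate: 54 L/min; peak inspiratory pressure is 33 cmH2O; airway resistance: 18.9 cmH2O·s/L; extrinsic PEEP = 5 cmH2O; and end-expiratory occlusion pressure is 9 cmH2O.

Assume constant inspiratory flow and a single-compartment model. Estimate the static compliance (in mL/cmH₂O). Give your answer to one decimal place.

73.7

Flow: 54 L/min ÷ 60 = 0.9 L/s.
Total PEEP = 9 cmH2O (set 5 + intrinsic 4); this is the baseline alveolar pressure.
Equation of motion (constant flow): PIP = Vt/C + R·V̇ + PEEP.
Vt/C = PIP − R·V̇ − PEEP = 33 − 18.9×0.9 − 9 = 33 − 17.01 − 9 = 6.99 cmH2O.
C = Vt / 6.99 = 515 / 6.99 = 73.677 mL/cmH2O.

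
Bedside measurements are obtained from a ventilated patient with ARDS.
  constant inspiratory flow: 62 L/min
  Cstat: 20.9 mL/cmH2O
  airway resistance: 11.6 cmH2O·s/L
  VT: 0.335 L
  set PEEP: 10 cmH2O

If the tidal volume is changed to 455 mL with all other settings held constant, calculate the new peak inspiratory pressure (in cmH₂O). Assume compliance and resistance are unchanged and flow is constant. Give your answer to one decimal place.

Flow: 62 L/min ÷ 60 = 1.0333 L/s.
PIP = Vt/C + R·V̇ + PEEP (constant-flow equation of motion).
Only the elastic term changes: ΔPIP = ΔVt / C = (455 − 335) / 20.9 = 5.742 cmH2O.
Original PIP = 335/20.9 + 11.6×1.0333 + 10 = 38.015 cmH2O; new PIP = 38.015 + (5.742) = 43.757 cmH2O.

43.8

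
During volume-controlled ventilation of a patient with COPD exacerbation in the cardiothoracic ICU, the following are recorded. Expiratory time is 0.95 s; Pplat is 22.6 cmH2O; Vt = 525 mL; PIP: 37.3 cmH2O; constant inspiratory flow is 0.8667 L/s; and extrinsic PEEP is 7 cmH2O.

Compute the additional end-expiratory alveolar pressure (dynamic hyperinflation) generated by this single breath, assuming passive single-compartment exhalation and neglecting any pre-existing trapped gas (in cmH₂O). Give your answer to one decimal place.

R = (PIP − Pplat)/V̇ = (37.3 − 22.6) / 0.8667 = 14.7/0.8667 = 16.961 cmH2O·s/L.
C = Vt/(Pplat − PEEP) = 525.0 / (22.6 − 7) = 525.0/15.6 = 33.654 mL/cmH2O.
τ = R × C = 16.961 × 0.03365 L/cmH2O = 0.5707 s.
Fraction remaining = e^(−Te/τ) = e^(−0.95/0.5707) = 0.1893; trapped volume = 525.0 × 0.1893 = 99.383 mL.
Additional alveolar pressure from trapping ≈ V_trapped / C = 99.383 / 33.654 = 2.953 cmH2O.

3.0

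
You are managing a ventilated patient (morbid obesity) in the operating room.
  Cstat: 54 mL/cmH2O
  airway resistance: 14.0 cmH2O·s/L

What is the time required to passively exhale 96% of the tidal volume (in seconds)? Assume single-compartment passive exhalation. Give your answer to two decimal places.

τ = R × C = 14.0 × 54 mL/cmH2O = 14.0 × 0.054 L/cmH2O = 0.756 s.
Exhaled fraction f = 1 − e^(−t/τ) → t = −τ·ln(1 − f) = −0.756·ln(0.04) = 2.433 s.

2.43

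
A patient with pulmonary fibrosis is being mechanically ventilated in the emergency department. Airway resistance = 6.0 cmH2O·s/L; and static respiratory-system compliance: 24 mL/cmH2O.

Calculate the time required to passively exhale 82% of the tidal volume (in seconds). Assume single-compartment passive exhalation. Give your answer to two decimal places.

0.25

τ = R × C = 6.0 × 24 mL/cmH2O = 6.0 × 0.024 L/cmH2O = 0.144 s.
Exhaled fraction f = 1 − e^(−t/τ) → t = −τ·ln(1 − f) = −0.144·ln(0.18) = 0.2469 s.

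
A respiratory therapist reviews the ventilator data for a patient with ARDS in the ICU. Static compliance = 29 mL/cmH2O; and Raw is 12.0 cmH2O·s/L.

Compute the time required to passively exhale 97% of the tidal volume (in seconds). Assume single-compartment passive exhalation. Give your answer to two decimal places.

τ = R × C = 12.0 × 29 mL/cmH2O = 12.0 × 0.029 L/cmH2O = 0.348 s.
Exhaled fraction f = 1 − e^(−t/τ) → t = −τ·ln(1 − f) = −0.348·ln(0.03) = 1.22 s.

1.22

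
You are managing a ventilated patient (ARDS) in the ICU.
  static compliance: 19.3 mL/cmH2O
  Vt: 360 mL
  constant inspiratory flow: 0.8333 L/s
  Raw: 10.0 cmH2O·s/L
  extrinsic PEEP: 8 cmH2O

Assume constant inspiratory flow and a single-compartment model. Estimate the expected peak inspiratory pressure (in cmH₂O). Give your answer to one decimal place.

35.0

Equation of motion (constant flow): PIP = Vt/C + R·V̇ + PEEP.
PIP = 360/19.3 + 10.0×0.8333 + 8 = 18.653 + 8.333 + 8 = 34.986 cmH2O.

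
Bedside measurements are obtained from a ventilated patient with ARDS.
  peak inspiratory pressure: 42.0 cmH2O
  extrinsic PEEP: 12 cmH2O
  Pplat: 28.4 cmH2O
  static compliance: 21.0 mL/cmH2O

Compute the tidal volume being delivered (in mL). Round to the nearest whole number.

344

Vt = Cstat × (Pplat − PEEP) = 21.0 × (28.4 − 12) = 21.0 × 16.4 = 344.4 mL.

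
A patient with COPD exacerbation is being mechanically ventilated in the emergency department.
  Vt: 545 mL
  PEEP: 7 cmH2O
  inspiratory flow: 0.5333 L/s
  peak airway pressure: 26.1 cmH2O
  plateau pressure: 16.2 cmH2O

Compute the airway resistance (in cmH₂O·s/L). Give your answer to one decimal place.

Raw = (PIP − Pplat) / flow = (26.1 − 16.2) / 0.5333 = 9.9 / 0.5333 = 18.564 cmH2O·s/L.

18.6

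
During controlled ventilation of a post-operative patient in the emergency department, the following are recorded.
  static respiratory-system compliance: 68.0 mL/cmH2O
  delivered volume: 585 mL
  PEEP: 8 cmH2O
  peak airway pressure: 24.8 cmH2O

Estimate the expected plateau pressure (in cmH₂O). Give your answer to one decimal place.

16.6

Pplat = PEEP + Vt / Cstat = 8 + 585 / 68.0 = 8 + 8.603 = 16.603 cmH2O.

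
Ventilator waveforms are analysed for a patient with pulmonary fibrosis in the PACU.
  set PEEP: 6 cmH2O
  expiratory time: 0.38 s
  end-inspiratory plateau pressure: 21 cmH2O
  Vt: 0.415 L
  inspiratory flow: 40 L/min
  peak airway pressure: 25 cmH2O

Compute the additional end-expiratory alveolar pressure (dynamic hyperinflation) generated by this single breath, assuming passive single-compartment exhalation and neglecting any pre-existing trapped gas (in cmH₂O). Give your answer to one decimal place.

1.5

Flow: 40 L/min ÷ 60 = 0.6667 L/s.
R = (PIP − Pplat)/V̇ = (25 − 21) / 0.6667 = 4.0/0.6667 = 6.0 cmH2O·s/L.
C = Vt/(Pplat − PEEP) = 415.0 / (21 − 6) = 415.0/15.0 = 27.667 mL/cmH2O.
τ = R × C = 6.0 × 0.02767 L/cmH2O = 0.166 s.
Fraction remaining = e^(−Te/τ) = e^(−0.38/0.166) = 0.1014; trapped volume = 415.0 × 0.1014 = 42.081 mL.
Additional alveolar pressure from trapping ≈ V_trapped / C = 42.081 / 27.667 = 1.521 cmH2O.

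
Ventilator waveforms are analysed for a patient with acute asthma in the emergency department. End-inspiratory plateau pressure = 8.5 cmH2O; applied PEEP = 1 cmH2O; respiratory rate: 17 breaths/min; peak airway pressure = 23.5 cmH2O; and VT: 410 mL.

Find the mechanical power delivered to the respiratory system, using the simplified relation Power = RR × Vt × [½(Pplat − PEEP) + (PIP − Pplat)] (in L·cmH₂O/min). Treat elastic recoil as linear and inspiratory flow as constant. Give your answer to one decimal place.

Per-breath work = Vt × [½(Pplat−PEEP) + (PIP−Pplat)] = 0.410 × [0.5×7.5 + 15.0] = 0.410 × 18.75 = 7.688 L·cmH2O.
Power = 17 × 7.688 = 130.7 L·cmH2O/min.

130.7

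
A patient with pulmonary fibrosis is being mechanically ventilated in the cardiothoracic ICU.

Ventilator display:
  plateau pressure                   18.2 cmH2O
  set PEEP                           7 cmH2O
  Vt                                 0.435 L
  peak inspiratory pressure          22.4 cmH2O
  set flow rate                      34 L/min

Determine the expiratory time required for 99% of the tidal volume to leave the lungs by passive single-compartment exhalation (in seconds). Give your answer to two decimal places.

1.33

Flow: 34 L/min ÷ 60 = 0.5667 L/s.
R = (PIP − Pplat)/V̇ = (22.4 − 18.2) / 0.5667 = 4.2/0.5667 = 7.411 cmH2O·s/L.
C = Vt/(Pplat − PEEP) = 435.0 / (18.2 − 7) = 435.0/11.2 = 38.839 mL/cmH2O.
τ = R × C = 7.411 × 0.03884 L/cmH2O = 0.2878 s.
t = −τ·ln(1 − 0.99) = −0.2878·ln(0.01) = 1.325 s.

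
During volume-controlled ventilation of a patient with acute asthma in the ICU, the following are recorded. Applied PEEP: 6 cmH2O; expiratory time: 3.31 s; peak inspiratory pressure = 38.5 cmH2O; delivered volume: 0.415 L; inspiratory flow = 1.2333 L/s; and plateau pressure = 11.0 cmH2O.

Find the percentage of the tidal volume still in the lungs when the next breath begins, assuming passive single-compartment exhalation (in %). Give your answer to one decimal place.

16.7

R = (PIP − Pplat)/V̇ = (38.5 − 11.0) / 1.2333 = 27.5/1.2333 = 22.298 cmH2O·s/L.
C = Vt/(Pplat − PEEP) = 415.0 / (11.0 − 6) = 415.0/5.0 = 83.0 mL/cmH2O.
τ = R × C = 22.298 × 0.083 L/cmH2O = 1.851 s.
Fraction remaining at end-expiration = e^(−Te/τ) = e^(−3.31/1.851) = 0.1673 → 16.73%.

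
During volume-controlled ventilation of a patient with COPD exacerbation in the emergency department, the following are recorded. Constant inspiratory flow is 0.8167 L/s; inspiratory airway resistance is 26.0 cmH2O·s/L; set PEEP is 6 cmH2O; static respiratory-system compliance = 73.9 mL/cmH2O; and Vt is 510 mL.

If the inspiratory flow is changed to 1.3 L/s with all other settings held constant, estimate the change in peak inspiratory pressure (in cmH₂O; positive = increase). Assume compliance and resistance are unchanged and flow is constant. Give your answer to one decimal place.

PIP = Vt/C + R·V̇ + PEEP (constant-flow equation of motion).
Only the resistive term changes: ΔPIP = R × ΔV̇ = 26.0 × (1.3 − 0.8167) = 26.0 × 0.4833 = 12.566 cmH2O.

12.6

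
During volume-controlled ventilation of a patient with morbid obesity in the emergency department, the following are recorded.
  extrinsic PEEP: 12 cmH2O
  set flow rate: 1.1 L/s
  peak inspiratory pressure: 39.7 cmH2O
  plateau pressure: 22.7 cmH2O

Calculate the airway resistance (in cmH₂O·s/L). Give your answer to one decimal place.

15.5

Raw = (PIP − Pplat) / flow = (39.7 − 22.7) / 1.1 = 17.0 / 1.1 = 15.455 cmH2O·s/L.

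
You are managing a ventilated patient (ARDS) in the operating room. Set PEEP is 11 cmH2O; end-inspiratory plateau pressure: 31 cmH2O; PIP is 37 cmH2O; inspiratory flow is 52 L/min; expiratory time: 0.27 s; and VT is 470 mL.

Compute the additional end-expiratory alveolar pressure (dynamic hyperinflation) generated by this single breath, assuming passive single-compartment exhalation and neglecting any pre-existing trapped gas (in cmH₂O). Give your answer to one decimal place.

3.8

Flow: 52 L/min ÷ 60 = 0.8667 L/s.
R = (PIP − Pplat)/V̇ = (37 − 31) / 0.8667 = 6.0/0.8667 = 6.923 cmH2O·s/L.
C = Vt/(Pplat − PEEP) = 470.0 / (31 − 11) = 470.0/20.0 = 23.5 mL/cmH2O.
τ = R × C = 6.923 × 0.0235 L/cmH2O = 0.1627 s.
Fraction remaining = e^(−Te/τ) = e^(−0.27/0.1627) = 0.1902; trapped volume = 470.0 × 0.1902 = 89.394 mL.
Additional alveolar pressure from trapping ≈ V_trapped / C = 89.394 / 23.5 = 3.804 cmH2O.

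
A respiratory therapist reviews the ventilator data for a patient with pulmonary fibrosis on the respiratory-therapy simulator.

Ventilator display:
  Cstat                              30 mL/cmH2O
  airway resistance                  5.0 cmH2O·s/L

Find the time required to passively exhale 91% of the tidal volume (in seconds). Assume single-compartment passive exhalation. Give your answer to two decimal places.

0.36

τ = R × C = 5.0 × 30 mL/cmH2O = 5.0 × 0.030 L/cmH2O = 0.15 s.
Exhaled fraction f = 1 − e^(−t/τ) → t = −τ·ln(1 − f) = −0.15·ln(0.09) = 0.3612 s.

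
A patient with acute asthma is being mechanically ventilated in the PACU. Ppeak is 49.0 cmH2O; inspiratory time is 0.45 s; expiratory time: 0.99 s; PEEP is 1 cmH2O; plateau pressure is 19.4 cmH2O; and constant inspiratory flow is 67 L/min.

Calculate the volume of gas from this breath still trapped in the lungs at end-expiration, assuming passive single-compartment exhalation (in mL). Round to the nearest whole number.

128

Flow: 67 L/min ÷ 60 = 1.1167 L/s.
Vt = flow × Ti = 1.1167 L/s × 0.45 s × 1000 mL/L = 502.52 mL.
R = (PIP − Pplat)/V̇ = (49.0 − 19.4) / 1.1167 = 29.6/1.1167 = 26.507 cmH2O·s/L.
C = Vt/(Pplat − PEEP) = 502.52 / (19.4 − 1) = 502.52/18.4 = 27.311 mL/cmH2O.
τ = R × C = 26.507 × 0.02731 L/cmH2O = 0.7239 s.
Fraction remaining = e^(−Te/τ) = e^(−0.99/0.7239) = 0.2547.
Trapped volume = 502.52 × 0.2547 = 127.99 mL.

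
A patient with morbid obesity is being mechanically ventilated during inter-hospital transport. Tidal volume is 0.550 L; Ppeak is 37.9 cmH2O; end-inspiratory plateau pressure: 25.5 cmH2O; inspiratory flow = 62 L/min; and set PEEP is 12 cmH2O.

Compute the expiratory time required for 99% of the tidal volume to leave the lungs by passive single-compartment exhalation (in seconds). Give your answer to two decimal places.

2.25

Flow: 62 L/min ÷ 60 = 1.0333 L/s.
R = (PIP − Pplat)/V̇ = (37.9 − 25.5) / 1.0333 = 12.4/1.0333 = 12.0 cmH2O·s/L.
C = Vt/(Pplat − PEEP) = 550.0 / (25.5 − 12) = 550.0/13.5 = 40.741 mL/cmH2O.
τ = R × C = 12.0 × 0.04074 L/cmH2O = 0.4889 s.
t = −τ·ln(1 − 0.99) = −0.4889·ln(0.01) = 2.251 s.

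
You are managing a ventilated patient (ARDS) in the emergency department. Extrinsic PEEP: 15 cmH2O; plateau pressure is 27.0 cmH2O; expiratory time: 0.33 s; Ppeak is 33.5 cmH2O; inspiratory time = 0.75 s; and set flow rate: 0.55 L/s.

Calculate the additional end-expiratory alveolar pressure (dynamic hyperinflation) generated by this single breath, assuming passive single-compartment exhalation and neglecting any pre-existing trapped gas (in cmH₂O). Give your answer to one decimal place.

Vt = flow × Ti = 0.55 L/s × 0.75 s × 1000 mL/L = 412.5 mL.
R = (PIP − Pplat)/V̇ = (33.5 − 27.0) / 0.55 = 6.5/0.55 = 11.818 cmH2O·s/L.
C = Vt/(Pplat − PEEP) = 412.5 / (27.0 − 15) = 412.5/12.0 = 34.375 mL/cmH2O.
τ = R × C = 11.818 × 0.03438 L/cmH2O = 0.4063 s.
Fraction remaining = e^(−Te/τ) = e^(−0.33/0.4063) = 0.4439; trapped volume = 412.5 × 0.4439 = 183.11 mL.
Additional alveolar pressure from trapping ≈ V_trapped / C = 183.11 / 34.375 = 5.327 cmH2O.

5.3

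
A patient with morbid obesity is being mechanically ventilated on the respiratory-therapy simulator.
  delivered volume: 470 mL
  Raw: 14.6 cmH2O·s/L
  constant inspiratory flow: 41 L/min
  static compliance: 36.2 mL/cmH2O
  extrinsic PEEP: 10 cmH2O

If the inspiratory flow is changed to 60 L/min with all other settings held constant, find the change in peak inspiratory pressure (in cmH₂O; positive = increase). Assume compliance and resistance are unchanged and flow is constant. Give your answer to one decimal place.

Flow: 41 L/min ÷ 60 = 0.6833 L/s.
New flow: 60 L/min ÷ 60 = 1 L/s.
PIP = Vt/C + R·V̇ + PEEP (constant-flow equation of motion).
Only the resistive term changes: ΔPIP = R × ΔV̇ = 14.6 × (1 − 0.6833) = 14.6 × 0.3167 = 4.624 cmH2O.

4.6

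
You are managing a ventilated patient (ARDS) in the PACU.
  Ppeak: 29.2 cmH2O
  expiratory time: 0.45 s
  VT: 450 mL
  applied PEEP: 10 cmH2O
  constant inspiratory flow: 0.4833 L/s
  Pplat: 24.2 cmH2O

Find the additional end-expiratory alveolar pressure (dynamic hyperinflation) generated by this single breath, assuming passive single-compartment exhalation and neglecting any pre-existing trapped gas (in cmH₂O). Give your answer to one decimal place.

3.6

R = (PIP − Pplat)/V̇ = (29.2 − 24.2) / 0.4833 = 5.0/0.4833 = 10.346 cmH2O·s/L.
C = Vt/(Pplat − PEEP) = 450.0 / (24.2 − 10) = 450.0/14.2 = 31.69 mL/cmH2O.
τ = R × C = 10.346 × 0.03169 L/cmH2O = 0.3279 s.
Fraction remaining = e^(−Te/τ) = e^(−0.45/0.3279) = 0.2535; trapped volume = 450.0 × 0.2535 = 114.08 mL.
Additional alveolar pressure from trapping ≈ V_trapped / C = 114.08 / 31.69 = 3.6 cmH2O.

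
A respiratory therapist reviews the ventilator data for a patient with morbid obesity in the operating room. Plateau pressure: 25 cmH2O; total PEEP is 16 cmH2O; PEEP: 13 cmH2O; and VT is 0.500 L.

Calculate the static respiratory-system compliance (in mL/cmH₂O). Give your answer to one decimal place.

End-expiratory occlusion gives total PEEP = 16 cmH2O (intrinsic PEEP = 16 − 13 = 3). Use total PEEP for the elastic gradient.
Cstat = Vt / (Pplat − PEEPtotal) = 500 / (25 − 16) = 500 / 9.0 = 55.556 mL/cmH2O.

55.6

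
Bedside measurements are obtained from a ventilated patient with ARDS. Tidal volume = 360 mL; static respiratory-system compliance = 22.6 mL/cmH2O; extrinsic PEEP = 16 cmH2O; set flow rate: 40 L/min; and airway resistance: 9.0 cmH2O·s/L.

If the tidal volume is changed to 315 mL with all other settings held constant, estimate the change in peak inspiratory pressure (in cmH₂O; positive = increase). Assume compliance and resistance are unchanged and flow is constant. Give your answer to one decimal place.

-2.0

PIP = Vt/C + R·V̇ + PEEP (constant-flow equation of motion).
Only the elastic term changes: ΔPIP = ΔVt / C = (315 − 360) / 22.6 = -1.991 cmH2O.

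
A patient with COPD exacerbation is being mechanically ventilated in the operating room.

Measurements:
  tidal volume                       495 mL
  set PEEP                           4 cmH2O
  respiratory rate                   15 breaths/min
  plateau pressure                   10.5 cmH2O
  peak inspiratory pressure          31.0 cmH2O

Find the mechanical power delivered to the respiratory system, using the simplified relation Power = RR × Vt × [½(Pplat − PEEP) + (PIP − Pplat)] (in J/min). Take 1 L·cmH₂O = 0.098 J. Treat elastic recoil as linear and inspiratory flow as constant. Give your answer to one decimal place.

Per-breath work = Vt × [½(Pplat−PEEP) + (PIP−Pplat)] = 0.495 × [0.5×6.5 + 20.5] = 0.495 × 23.75 = 11.756 L·cmH2O.
Power = 15 × 11.756 = 176.34 L·cmH2O/min.
× 0.098 J/(L·cmH2O) → 17.281 J/min.

17.3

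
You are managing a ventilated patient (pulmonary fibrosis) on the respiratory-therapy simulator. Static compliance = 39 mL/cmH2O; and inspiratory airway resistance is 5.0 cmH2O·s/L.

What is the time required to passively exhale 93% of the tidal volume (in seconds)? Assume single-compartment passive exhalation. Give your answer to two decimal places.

τ = R × C = 5.0 × 39 mL/cmH2O = 5.0 × 0.039 L/cmH2O = 0.195 s.
Exhaled fraction f = 1 − e^(−t/τ) → t = −τ·ln(1 − f) = −0.195·ln(0.07) = 0.5186 s.

0.52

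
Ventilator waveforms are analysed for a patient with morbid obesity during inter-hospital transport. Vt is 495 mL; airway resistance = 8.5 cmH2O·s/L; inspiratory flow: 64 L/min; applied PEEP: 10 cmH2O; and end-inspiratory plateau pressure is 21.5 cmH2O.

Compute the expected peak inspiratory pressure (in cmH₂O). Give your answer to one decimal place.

Flow: 64 L/min ÷ 60 = 1.0667 L/s.
PIP = Pplat + Raw × flow = 21.5 + 8.5 × 1.0667 = 21.5 + 9.067 = 30.567 cmH2O.

30.6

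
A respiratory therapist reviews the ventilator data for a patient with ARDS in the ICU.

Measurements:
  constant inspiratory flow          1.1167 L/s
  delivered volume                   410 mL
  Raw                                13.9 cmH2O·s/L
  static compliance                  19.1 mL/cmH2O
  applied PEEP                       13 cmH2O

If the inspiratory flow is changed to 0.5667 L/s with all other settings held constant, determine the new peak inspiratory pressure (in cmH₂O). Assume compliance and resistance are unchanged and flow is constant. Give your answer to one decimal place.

PIP = Vt/C + R·V̇ + PEEP (constant-flow equation of motion).
Only the resistive term changes: ΔPIP = R × ΔV̇ = 13.9 × (0.5667 − 1.1167) = 13.9 × -0.55 = -7.645 cmH2O.
Original PIP = 410/19.1 + 13.9×1.1167 + 13 = 49.988 cmH2O; new PIP = 49.988 + (-7.645) = 42.343 cmH2O.

42.3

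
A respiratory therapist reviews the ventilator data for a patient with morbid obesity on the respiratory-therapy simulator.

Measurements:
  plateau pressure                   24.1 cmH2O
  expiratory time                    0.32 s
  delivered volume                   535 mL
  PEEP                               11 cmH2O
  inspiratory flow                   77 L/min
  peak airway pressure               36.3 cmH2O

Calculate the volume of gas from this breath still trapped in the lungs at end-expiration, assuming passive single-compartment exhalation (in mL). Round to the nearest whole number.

235

Flow: 77 L/min ÷ 60 = 1.2833 L/s.
R = (PIP − Pplat)/V̇ = (36.3 − 24.1) / 1.2833 = 12.2/1.2833 = 9.507 cmH2O·s/L.
C = Vt/(Pplat − PEEP) = 535.0 / (24.1 − 11) = 535.0/13.1 = 40.84 mL/cmH2O.
τ = R × C = 9.507 × 0.04084 L/cmH2O = 0.3883 s.
Fraction remaining = e^(−Te/τ) = e^(−0.32/0.3883) = 0.4386.
Trapped volume = 535.0 × 0.4386 = 234.65 mL.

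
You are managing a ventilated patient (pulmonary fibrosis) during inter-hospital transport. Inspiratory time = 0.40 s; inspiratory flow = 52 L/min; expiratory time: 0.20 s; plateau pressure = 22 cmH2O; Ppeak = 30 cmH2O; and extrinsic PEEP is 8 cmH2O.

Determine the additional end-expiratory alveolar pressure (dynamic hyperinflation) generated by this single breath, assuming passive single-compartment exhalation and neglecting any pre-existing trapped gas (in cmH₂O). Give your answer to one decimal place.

Flow: 52 L/min ÷ 60 = 0.8667 L/s.
Vt = flow × Ti = 0.8667 L/s × 0.40 s × 1000 mL/L = 346.68 mL.
R = (PIP − Pplat)/V̇ = (30 − 22) / 0.8667 = 8.0/0.8667 = 9.23 cmH2O·s/L.
C = Vt/(Pplat − PEEP) = 346.68 / (22 − 8) = 346.68/14.0 = 24.763 mL/cmH2O.
τ = R × C = 9.23 × 0.02476 L/cmH2O = 0.2285 s.
Fraction remaining = e^(−Te/τ) = e^(−0.20/0.2285) = 0.4167; trapped volume = 346.68 × 0.4167 = 144.46 mL.
Additional alveolar pressure from trapping ≈ V_trapped / C = 144.46 / 24.763 = 5.834 cmH2O.

5.8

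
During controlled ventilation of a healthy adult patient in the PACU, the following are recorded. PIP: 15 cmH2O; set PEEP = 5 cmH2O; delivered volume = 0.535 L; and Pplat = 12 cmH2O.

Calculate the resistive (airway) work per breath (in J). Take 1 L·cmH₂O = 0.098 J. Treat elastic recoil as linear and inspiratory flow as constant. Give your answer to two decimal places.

With constant inspiratory flow the resistive pressure is constant at PIP − Pplat = 15 − 12 = 3.0 cmH2O, so resistive work = 3.0 × 0.535 = 1.605 L·cmH2O.
× 0.098 J/(L·cmH2O) → 0.1573 J.

0.16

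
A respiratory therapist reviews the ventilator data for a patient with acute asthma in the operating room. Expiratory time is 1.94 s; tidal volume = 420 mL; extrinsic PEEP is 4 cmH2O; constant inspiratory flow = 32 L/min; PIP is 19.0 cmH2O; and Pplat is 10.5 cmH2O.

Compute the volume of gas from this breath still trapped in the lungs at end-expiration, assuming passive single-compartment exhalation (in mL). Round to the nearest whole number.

64

Flow: 32 L/min ÷ 60 = 0.5333 L/s.
R = (PIP − Pplat)/V̇ = (19.0 − 10.5) / 0.5333 = 8.5/0.5333 = 15.938 cmH2O·s/L.
C = Vt/(Pplat − PEEP) = 420.0 / (10.5 − 4) = 420.0/6.5 = 64.615 mL/cmH2O.
τ = R × C = 15.938 × 0.06462 L/cmH2O = 1.03 s.
Fraction remaining = e^(−Te/τ) = e^(−1.94/1.03) = 0.1521.
Trapped volume = 420.0 × 0.1521 = 63.882 mL.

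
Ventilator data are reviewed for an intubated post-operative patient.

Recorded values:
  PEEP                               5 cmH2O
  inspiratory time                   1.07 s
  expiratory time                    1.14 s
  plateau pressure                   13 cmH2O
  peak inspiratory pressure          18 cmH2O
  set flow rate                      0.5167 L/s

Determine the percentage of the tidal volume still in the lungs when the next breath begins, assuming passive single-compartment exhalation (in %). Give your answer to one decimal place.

18.2

Vt = flow × Ti = 0.5167 L/s × 1.07 s × 1000 mL/L = 552.87 mL.
R = (PIP − Pplat)/V̇ = (18 − 13) / 0.5167 = 5.0/0.5167 = 9.677 cmH2O·s/L.
C = Vt/(Pplat − PEEP) = 552.87 / (13 − 5) = 552.87/8.0 = 69.109 mL/cmH2O.
τ = R × C = 9.677 × 0.06911 L/cmH2O = 0.6688 s.
Fraction remaining at end-expiration = e^(−Te/τ) = e^(−1.14/0.6688) = 0.1819 → 18.19%.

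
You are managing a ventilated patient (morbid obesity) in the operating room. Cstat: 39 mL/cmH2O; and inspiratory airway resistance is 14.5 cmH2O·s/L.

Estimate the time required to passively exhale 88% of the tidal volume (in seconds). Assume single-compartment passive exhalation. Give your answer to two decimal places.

τ = R × C = 14.5 × 39 mL/cmH2O = 14.5 × 0.039 L/cmH2O = 0.5655 s.
Exhaled fraction f = 1 − e^(−t/τ) → t = −τ·ln(1 − f) = −0.5655·ln(0.12) = 1.199 s.

1.20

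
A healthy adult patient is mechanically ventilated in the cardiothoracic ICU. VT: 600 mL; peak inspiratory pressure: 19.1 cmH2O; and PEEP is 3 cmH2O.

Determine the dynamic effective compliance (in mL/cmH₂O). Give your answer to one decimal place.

Dynamic compliance = Vt / (PIP − PEEP) = 600 / (19.1 − 3) = 600 / 16.1 = 37.267 mL/cmH2O.

37.3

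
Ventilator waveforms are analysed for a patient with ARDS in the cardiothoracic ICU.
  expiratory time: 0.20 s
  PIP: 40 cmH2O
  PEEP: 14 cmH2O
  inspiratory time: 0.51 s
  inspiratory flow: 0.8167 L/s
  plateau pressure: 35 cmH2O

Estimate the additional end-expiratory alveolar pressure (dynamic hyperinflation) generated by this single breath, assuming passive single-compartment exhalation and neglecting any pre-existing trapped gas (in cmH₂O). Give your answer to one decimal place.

4.0

Vt = flow × Ti = 0.8167 L/s × 0.51 s × 1000 mL/L = 416.52 mL.
R = (PIP − Pplat)/V̇ = (40 − 35) / 0.8167 = 5.0/0.8167 = 6.122 cmH2O·s/L.
C = Vt/(Pplat − PEEP) = 416.52 / (35 − 14) = 416.52/21.0 = 19.834 mL/cmH2O.
τ = R × C = 6.122 × 0.01983 L/cmH2O = 0.1214 s.
Fraction remaining = e^(−Te/τ) = e^(−0.20/0.1214) = 0.1925; trapped volume = 416.52 × 0.1925 = 80.18 mL.
Additional alveolar pressure from trapping ≈ V_trapped / C = 80.18 / 19.834 = 4.043 cmH2O.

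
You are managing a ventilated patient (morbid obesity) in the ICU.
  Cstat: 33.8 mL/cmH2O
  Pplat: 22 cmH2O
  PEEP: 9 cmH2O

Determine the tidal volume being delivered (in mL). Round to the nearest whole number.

439

Vt = Cstat × (Pplat − PEEP) = 33.8 × (22 − 9) = 33.8 × 13.0 = 439.4 mL.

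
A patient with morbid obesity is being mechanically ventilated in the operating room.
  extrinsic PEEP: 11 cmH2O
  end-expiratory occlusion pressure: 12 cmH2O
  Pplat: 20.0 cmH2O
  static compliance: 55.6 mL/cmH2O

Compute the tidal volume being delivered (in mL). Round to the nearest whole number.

445

End-expiratory occlusion gives total PEEP = 12 cmH2O (intrinsic PEEP = 12 − 11 = 1). Use total PEEP for the elastic gradient.
Vt = Cstat × (Pplat − PEEPtotal) = 55.6 × (20.0 − 12) = 55.6 × 8.0 = 444.8 mL.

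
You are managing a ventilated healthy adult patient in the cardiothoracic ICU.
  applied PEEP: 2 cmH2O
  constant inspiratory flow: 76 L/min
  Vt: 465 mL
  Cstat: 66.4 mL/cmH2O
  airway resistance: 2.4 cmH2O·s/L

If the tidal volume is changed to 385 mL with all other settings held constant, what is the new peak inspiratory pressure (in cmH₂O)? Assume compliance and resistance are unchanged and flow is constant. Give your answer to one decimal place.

10.8

Flow: 76 L/min ÷ 60 = 1.2667 L/s.
PIP = Vt/C + R·V̇ + PEEP (constant-flow equation of motion).
Only the elastic term changes: ΔPIP = ΔVt / C = (385 − 465) / 66.4 = -1.205 cmH2O.
Original PIP = 465/66.4 + 2.4×1.2667 + 2 = 12.043 cmH2O; new PIP = 12.043 + (-1.205) = 10.838 cmH2O.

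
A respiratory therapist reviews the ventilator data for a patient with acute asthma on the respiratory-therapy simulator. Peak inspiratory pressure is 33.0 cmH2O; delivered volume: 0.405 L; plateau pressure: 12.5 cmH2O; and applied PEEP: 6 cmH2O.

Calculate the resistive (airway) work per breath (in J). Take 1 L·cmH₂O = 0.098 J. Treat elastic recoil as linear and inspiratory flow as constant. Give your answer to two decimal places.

With constant inspiratory flow the resistive pressure is constant at PIP − Pplat = 33.0 − 12.5 = 20.5 cmH2O, so resistive work = 20.5 × 0.405 = 8.303 L·cmH2O.
× 0.098 J/(L·cmH2O) → 0.8137 J.

0.81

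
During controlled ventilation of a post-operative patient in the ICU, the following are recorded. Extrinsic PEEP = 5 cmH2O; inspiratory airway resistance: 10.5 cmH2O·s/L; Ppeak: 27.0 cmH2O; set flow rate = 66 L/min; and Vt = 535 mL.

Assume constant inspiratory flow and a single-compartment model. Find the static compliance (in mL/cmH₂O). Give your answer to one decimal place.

51.2

Flow: 66 L/min ÷ 60 = 1.1 L/s.
Equation of motion (constant flow): PIP = Vt/C + R·V̇ + PEEP.
Vt/C = PIP − R·V̇ − PEEP = 27.0 − 10.5×1.1 − 5 = 27.0 − 11.55 − 5 = 10.45 cmH2O.
C = Vt / 10.45 = 535 / 10.45 = 51.196 mL/cmH2O.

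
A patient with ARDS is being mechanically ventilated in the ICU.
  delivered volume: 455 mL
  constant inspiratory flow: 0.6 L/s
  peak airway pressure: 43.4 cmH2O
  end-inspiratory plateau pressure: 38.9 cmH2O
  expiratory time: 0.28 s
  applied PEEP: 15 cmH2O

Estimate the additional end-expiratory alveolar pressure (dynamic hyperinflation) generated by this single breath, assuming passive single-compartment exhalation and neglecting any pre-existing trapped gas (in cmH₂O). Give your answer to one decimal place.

R = (PIP − Pplat)/V̇ = (43.4 − 38.9) / 0.6 = 4.5/0.6 = 7.5 cmH2O·s/L.
C = Vt/(Pplat − PEEP) = 455.0 / (38.9 − 15) = 455.0/23.9 = 19.038 mL/cmH2O.
τ = R × C = 7.5 × 0.01904 L/cmH2O = 0.1428 s.
Fraction remaining = e^(−Te/τ) = e^(−0.28/0.1428) = 0.1407; trapped volume = 455.0 × 0.1407 = 64.019 mL.
Additional alveolar pressure from trapping ≈ V_trapped / C = 64.019 / 19.038 = 3.363 cmH2O.

3.4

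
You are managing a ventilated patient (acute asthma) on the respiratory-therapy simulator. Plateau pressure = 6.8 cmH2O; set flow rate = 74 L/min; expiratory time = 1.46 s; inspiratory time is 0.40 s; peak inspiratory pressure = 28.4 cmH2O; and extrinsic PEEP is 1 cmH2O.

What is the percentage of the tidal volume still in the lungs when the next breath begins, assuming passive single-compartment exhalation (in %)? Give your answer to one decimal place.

37.5

Flow: 74 L/min ÷ 60 = 1.2333 L/s.
Vt = flow × Ti = 1.2333 L/s × 0.40 s × 1000 mL/L = 493.32 mL.
R = (PIP − Pplat)/V̇ = (28.4 − 6.8) / 1.2333 = 21.6/1.2333 = 17.514 cmH2O·s/L.
C = Vt/(Pplat − PEEP) = 493.32 / (6.8 − 1) = 493.32/5.8 = 85.055 mL/cmH2O.
τ = R × C = 17.514 × 0.08506 L/cmH2O = 1.49 s.
Fraction remaining at end-expiration = e^(−Te/τ) = e^(−1.46/1.49) = 0.3754 → 37.54%.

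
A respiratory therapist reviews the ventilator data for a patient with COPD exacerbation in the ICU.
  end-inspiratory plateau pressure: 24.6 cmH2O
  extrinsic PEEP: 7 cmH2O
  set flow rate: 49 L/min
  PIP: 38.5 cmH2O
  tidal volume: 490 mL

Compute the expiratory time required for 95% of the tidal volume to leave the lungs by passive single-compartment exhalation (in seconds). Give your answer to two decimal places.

1.42

Flow: 49 L/min ÷ 60 = 0.8167 L/s.
R = (PIP − Pplat)/V̇ = (38.5 − 24.6) / 0.8167 = 13.9/0.8167 = 17.02 cmH2O·s/L.
C = Vt/(Pplat − PEEP) = 490.0 / (24.6 − 7) = 490.0/17.6 = 27.841 mL/cmH2O.
τ = R × C = 17.02 × 0.02784 L/cmH2O = 0.4738 s.
t = −τ·ln(1 − 0.95) = −0.4738·ln(0.05) = 1.419 s.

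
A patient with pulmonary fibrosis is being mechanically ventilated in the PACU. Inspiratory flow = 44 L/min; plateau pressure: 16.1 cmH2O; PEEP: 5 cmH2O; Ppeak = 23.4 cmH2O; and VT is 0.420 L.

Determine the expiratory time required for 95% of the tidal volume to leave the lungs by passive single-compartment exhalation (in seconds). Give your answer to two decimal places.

1.13

Flow: 44 L/min ÷ 60 = 0.7333 L/s.
R = (PIP − Pplat)/V̇ = (23.4 − 16.1) / 0.7333 = 7.3/0.7333 = 9.955 cmH2O·s/L.
C = Vt/(Pplat − PEEP) = 420.0 / (16.1 − 5) = 420.0/11.1 = 37.838 mL/cmH2O.
τ = R × C = 9.955 × 0.03784 L/cmH2O = 0.3767 s.
t = −τ·ln(1 − 0.95) = −0.3767·ln(0.05) = 1.128 s.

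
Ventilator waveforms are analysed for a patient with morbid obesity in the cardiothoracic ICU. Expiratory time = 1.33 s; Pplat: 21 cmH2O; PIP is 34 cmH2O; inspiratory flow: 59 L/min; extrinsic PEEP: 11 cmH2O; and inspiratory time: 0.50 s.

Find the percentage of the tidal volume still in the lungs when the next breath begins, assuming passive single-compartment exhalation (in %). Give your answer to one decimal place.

12.9

Flow: 59 L/min ÷ 60 = 0.9833 L/s.
Vt = flow × Ti = 0.9833 L/s × 0.50 s × 1000 mL/L = 491.65 mL.
R = (PIP − Pplat)/V̇ = (34 − 21) / 0.9833 = 13.0/0.9833 = 13.221 cmH2O·s/L.
C = Vt/(Pplat − PEEP) = 491.65 / (21 − 11) = 491.65/10.0 = 49.165 mL/cmH2O.
τ = R × C = 13.221 × 0.04917 L/cmH2O = 0.6501 s.
Fraction remaining at end-expiration = e^(−Te/τ) = e^(−1.33/0.6501) = 0.1293 → 12.93%.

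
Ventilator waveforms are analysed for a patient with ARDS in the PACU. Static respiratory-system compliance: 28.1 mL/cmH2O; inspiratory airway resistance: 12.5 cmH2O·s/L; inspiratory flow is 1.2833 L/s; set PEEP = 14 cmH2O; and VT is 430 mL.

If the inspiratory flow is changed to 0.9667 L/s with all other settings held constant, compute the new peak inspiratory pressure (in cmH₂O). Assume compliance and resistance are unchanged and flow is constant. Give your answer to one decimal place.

41.4

PIP = Vt/C + R·V̇ + PEEP (constant-flow equation of motion).
Only the resistive term changes: ΔPIP = R × ΔV̇ = 12.5 × (0.9667 − 1.2833) = 12.5 × -0.3166 = -3.958 cmH2O.
Original PIP = 430/28.1 + 12.5×1.2833 + 14 = 45.344 cmH2O; new PIP = 45.344 + (-3.958) = 41.386 cmH2O.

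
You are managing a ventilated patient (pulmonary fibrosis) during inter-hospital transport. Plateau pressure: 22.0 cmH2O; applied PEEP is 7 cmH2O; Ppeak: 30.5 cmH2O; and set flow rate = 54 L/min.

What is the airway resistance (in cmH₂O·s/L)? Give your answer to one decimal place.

9.4

Flow: 54 L/min ÷ 60 = 0.9 L/s.
Raw = (PIP − Pplat) / flow = (30.5 − 22.0) / 0.9 = 8.5 / 0.9 = 9.444 cmH2O·s/L.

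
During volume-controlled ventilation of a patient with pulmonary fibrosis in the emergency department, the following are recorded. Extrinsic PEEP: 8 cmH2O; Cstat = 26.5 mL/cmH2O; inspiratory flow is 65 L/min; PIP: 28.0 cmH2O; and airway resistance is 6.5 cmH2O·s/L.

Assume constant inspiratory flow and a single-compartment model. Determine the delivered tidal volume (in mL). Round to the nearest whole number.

Flow: 65 L/min ÷ 60 = 1.0833 L/s.
Equation of motion (constant flow): PIP = Vt/C + R·V̇ + PEEP.
Vt/C = PIP − R·V̇ − PEEP = 28.0 − 7.041 − 8 = 12.959 cmH2O.
Vt = C × 12.959 = 26.5 × 12.959 = 343.41 mL.

343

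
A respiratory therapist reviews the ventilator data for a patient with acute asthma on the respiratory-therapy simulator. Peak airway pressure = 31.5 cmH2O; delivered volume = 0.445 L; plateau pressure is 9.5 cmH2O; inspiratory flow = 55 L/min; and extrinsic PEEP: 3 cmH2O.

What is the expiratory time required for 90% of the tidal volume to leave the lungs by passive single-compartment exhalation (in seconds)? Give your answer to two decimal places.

3.78

Flow: 55 L/min ÷ 60 = 0.9167 L/s.
R = (PIP − Pplat)/V̇ = (31.5 − 9.5) / 0.9167 = 22.0/0.9167 = 23.999 cmH2O·s/L.
C = Vt/(Pplat − PEEP) = 445.0 / (9.5 − 3) = 445.0/6.5 = 68.462 mL/cmH2O.
τ = R × C = 23.999 × 0.06846 L/cmH2O = 1.643 s.
t = −τ·ln(1 − 0.90) = −1.643·ln(0.1) = 3.783 s.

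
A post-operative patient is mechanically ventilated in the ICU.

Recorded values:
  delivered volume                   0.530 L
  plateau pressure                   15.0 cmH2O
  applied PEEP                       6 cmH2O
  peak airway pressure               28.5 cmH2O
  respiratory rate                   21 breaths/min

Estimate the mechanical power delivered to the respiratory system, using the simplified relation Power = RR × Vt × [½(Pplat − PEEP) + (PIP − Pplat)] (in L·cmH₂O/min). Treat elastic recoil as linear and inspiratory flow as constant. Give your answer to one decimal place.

Per-breath work = Vt × [½(Pplat−PEEP) + (PIP−Pplat)] = 0.530 × [0.5×9.0 + 13.5] = 0.530 × 18.0 = 9.54 L·cmH2O.
Power = 21 × 9.54 = 200.34 L·cmH2O/min.

200.3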